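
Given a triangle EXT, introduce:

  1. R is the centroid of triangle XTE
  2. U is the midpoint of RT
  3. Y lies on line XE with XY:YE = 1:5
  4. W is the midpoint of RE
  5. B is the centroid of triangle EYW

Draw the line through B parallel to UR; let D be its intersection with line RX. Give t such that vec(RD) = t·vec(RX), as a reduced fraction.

Assign E = (0, 0), X = (1, 0), T = (0, 1) — the answer is frame-independent, so this choice is without loss of generality.
1. R is the centroid of triangle XTE ⇒ R = (1/3, 1/3)
2. U is the midpoint of RT ⇒ U = (1/6, 2/3)
3. Y lies on line XE with XY:YE = 1:5 ⇒ Y = (5/6, 0)
4. W is the midpoint of RE ⇒ W = (1/6, 1/6)
5. B is the centroid of triangle EYW ⇒ B = (1/3, 1/18)
through B parallel to UR: direction (1/6, -1/3); meets RX at D = (4/27, 23/54)
D = R + t·(X−R) with t = -5/18

t = -5/18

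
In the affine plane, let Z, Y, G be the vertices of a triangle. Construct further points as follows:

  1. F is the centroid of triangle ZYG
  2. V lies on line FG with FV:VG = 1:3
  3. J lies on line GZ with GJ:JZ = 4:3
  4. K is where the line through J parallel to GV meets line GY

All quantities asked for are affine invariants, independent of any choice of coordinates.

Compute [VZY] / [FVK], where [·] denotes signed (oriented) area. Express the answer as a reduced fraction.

[VZY]:[FVK] = 21/2

Assign Z = (0, 0), Y = (1, 0), G = (0, 1) — the answer is frame-independent, so this choice is without loss of generality.
1. F is the centroid of triangle ZYG ⇒ F = (1/3, 1/3)
2. V lies on line FG with FV:VG = 1:3 ⇒ V = (1/4, 1/2)
3. J lies on line GZ with GJ:JZ = 4:3 ⇒ J = (0, 3/7)
4. K is where the line through J parallel to GV meets line GY ⇒ K = (-4/7, 11/7)
2·[VZY] = 1/2, 2·[FVK] = 1/21
[VZY]:[FVK] = 1/2:1/21 = 21/2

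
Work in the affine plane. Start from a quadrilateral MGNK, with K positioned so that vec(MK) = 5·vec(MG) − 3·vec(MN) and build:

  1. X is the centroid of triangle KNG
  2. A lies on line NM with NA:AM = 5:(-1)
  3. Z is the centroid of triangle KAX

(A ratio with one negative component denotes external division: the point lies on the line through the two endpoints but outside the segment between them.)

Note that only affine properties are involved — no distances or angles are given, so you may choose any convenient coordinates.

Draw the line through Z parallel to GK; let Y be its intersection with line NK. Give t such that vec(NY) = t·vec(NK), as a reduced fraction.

t = 20/9

Work in coordinates with M = (0, 0), G = (1, 0), N = (0, 1), K = (5, -3).
1. X is the centroid of triangle KNG ⇒ X = (2, -2/3)
2. A lies on line NM with NA:AM = 5:(-1) ⇒ A = (0, -1/4)
3. Z is the centroid of triangle KAX ⇒ Z = (7/3, -47/36)
through Z parallel to GK: direction (4, -3); meets NK at Y = (100/9, -71/9)
Y = N + t·(K−N) with t = 20/9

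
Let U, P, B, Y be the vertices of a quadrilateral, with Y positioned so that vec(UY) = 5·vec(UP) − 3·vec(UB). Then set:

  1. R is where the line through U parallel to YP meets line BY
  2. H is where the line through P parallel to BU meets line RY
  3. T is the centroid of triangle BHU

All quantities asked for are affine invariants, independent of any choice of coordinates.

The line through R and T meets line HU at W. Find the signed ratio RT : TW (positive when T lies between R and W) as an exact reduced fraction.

RT:TW = -58

Assign U = (0, 0), P = (1, 0), B = (0, 1), Y = (5, -3) — the answer is frame-independent, so this choice is without loss of generality.
1. R is where the line through U parallel to YP meets line BY ⇒ R = (20, -15)
2. H is where the line through P parallel to BU meets line RY ⇒ H = (1, 1/5)
3. T is the centroid of triangle BHU ⇒ T = (1/3, 2/5)
line RT meets HU at W = (39/58, 39/290)
T = R + t·(W−R) with t = 58/57, so RT:TW = 58/57:-1/57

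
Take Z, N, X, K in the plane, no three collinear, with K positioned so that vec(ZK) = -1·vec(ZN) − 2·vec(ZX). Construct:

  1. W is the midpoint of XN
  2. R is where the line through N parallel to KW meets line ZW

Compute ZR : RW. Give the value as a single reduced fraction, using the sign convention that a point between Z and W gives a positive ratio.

Choose coordinates Z = (0, 0), N = (1, 0), X = (0, 1), K = (-1, -2).
1. W is the midpoint of XN ⇒ W = (1/2, 1/2)
2. R is where the line through N parallel to KW meets line ZW ⇒ R = (5/2, 5/2)
R = Z + t·(W−Z) with t = 5, so ZR:RW = t:(1−t) = 5:-4

ZR:RW = -5/4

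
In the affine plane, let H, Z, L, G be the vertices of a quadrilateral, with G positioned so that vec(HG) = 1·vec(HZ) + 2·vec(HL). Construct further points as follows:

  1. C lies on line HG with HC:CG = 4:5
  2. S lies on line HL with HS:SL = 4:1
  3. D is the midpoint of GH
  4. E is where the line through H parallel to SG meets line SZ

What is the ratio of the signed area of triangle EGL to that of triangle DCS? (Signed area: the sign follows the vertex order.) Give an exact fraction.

[EGL]:[DCS] = -207/10

Set H = (0, 0), Z = (1, 0), L = (0, 1), G = (1, 2); any affine frame gives the same invariant.
1. C lies on line HG with HC:CG = 4:5 ⇒ C = (4/9, 8/9)
2. S lies on line HL with HS:SL = 4:1 ⇒ S = (0, 4/5)
3. D is the midpoint of GH ⇒ D = (1/2, 1)
4. E is where the line through H parallel to SG meets line SZ ⇒ E = (2/5, 12/25)
2·[EGL] = 23/25, 2·[DCS] = -2/45
[EGL]:[DCS] = 23/25:-2/45 = -207/10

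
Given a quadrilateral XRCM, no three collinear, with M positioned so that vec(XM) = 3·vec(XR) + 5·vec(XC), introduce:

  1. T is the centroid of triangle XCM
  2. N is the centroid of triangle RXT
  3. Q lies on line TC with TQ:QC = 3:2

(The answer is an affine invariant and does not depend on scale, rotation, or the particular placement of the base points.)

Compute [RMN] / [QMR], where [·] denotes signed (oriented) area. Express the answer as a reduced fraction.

Set X = (0, 0), R = (1, 0), C = (0, 1), M = (3, 5); any affine frame gives the same invariant.
1. T is the centroid of triangle XCM ⇒ T = (1, 2)
2. N is the centroid of triangle RXT ⇒ N = (2/3, 2/3)
3. Q lies on line TC with TQ:QC = 3:2 ⇒ Q = (2/5, 7/5)
2·[RMN] = 3, 2·[QMR] = -29/5
[RMN]:[QMR] = 3:-29/5 = -15/29

[RMN]:[QMR] = -15/29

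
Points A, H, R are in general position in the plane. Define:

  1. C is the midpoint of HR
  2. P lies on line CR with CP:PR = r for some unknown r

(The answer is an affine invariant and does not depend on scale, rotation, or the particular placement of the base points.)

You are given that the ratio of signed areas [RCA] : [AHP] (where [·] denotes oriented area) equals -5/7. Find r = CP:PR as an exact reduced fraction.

r = 2/3

Assign A = (0, 0), H = (1, 0), R = (0, 1) — the answer is frame-independent, so this choice is without loss of generality.
1. C is the midpoint of HR ⇒ C = (1/2, 1/2)
2. With CP:PR = r, write λ = r/(r+1) so P = C + λ·(R−C); P is affine-linear in λ
Every point depending on P is an affine combination of P and λ-independent points, so each such coordinate is linear in λ; the λ² term in each signed area is a multiple of (R−C)×(R−C) = 0, so 2·[RCA] and 2·[AHP] are each linear in λ. Evaluating at λ=0 and λ=1:
  2·[RCA] = -1/2,   2·[AHP] = 1/2·λ + 1/2
So [RCA]:[AHP] = (-1/2) / (1/2·λ + 1/2). Setting this equal to -5/7:
  -1/2 = -5/7·(1/2·λ + 1/2)  ⇒  λ = 2/5
Then r = λ/(1−λ) = (2/5)/(3/5) = 2/3. Check: with r = 2/3, P = (3/10, 7/10) and [RCA]:[AHP] = -5/7 as required.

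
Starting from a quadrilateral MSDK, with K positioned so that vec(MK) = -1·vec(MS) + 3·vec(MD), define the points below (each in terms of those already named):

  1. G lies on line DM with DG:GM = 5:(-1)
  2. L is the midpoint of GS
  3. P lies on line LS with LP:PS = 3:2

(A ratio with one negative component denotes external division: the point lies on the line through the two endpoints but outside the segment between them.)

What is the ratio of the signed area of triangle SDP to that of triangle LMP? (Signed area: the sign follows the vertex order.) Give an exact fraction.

[SDP]:[LMP] = -10/3

Work in coordinates with M = (0, 0), S = (1, 0), D = (0, 1), K = (-1, 3).
1. G lies on line DM with DG:GM = 5:(-1) ⇒ G = (0, -1/4)
2. L is the midpoint of GS ⇒ L = (1/2, -1/8)
3. P lies on line LS with LP:PS = 3:2 ⇒ P = (4/5, -1/20)
2·[SDP] = 1/4, 2·[LMP] = -3/40
[SDP]:[LMP] = 1/4:-3/40 = -10/3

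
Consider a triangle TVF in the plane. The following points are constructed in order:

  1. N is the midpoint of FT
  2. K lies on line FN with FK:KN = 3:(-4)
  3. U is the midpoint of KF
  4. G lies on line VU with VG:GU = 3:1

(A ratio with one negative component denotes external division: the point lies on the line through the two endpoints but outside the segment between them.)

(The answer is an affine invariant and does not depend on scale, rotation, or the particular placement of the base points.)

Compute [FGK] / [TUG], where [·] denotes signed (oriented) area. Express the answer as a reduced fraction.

[FGK]:[TUG] = -6/7

Work in coordinates with T = (0, 0), V = (1, 0), F = (0, 1).
1. N is the midpoint of FT ⇒ N = (0, 1/2)
2. K lies on line FN with FK:KN = 3:(-4) ⇒ K = (0, 5/2)
3. U is the midpoint of KF ⇒ U = (0, 7/4)
4. G lies on line VU with VG:GU = 3:1 ⇒ G = (1/4, 21/16)
2·[FGK] = 3/8, 2·[TUG] = -7/16
[FGK]:[TUG] = 3/8:-7/16 = -6/7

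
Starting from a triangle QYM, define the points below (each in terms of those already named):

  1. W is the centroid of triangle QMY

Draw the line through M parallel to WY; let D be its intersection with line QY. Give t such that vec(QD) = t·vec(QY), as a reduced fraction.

t = 2

Choose coordinates Q = (0, 0), Y = (1, 0), M = (0, 1).
1. W is the centroid of triangle QMY ⇒ W = (1/3, 1/3)
through M parallel to WY: direction (2/3, -1/3); meets QY at D = (2, 0)
D = Q + t·(Y−Q) with t = 2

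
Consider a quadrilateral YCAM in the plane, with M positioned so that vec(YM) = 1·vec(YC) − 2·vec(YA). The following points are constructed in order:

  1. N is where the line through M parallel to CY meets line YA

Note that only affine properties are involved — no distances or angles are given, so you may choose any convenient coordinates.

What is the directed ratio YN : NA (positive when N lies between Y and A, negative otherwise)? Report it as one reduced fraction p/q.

Set Y = (0, 0), C = (1, 0), A = (0, 1), M = (1, -2); any affine frame gives the same invariant.
1. N is where the line through M parallel to CY meets line YA ⇒ N = (0, -2)
N = Y + t·(A−Y) with t = -2, so YN:NA = t:(1−t) = -2:3

YN:NA = -2/3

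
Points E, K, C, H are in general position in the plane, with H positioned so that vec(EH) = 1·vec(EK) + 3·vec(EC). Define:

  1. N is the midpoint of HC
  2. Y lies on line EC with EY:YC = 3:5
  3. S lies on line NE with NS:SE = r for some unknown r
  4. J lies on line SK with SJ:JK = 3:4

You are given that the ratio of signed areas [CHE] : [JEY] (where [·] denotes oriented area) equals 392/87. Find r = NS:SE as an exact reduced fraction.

Set E = (0, 0), K = (1, 0), C = (0, 1), H = (1, 3); any affine frame gives the same invariant.
1. N is the midpoint of HC ⇒ N = (1/2, 2)
2. Y lies on line EC with EY:YC = 3:5 ⇒ Y = (0, 3/8)
3. With NS:SE = r, write λ = r/(r+1) so S = N + λ·(E−N); S is affine-linear in λ
4. J lies on line SK with SJ:JK = 3:4 ⇒ J is an affine combination of earlier points and hence also affine-linear in λ
Every point depending on S is an affine combination of S and λ-independent points, so each such coordinate is linear in λ; the λ² term in each signed area is a multiple of (E−N)×(E−N) = 0, so 2·[CHE] and 2·[JEY] are each linear in λ. Evaluating at λ=0 and λ=1:
  2·[CHE] = -1,   2·[JEY] = 3/28·λ − 15/56
So [CHE]:[JEY] = (-1) / (3/28·λ − 15/56). Setting this equal to 392/87:
  -1 = 392/87·(3/28·λ − 15/56)  ⇒  λ = 3/7
Then r = λ/(1−λ) = (3/7)/(4/7) = 3/4. Check: with r = 3/4, S = (2/7, 8/7) and [CHE]:[JEY] = 392/87 as required.

r = 3/4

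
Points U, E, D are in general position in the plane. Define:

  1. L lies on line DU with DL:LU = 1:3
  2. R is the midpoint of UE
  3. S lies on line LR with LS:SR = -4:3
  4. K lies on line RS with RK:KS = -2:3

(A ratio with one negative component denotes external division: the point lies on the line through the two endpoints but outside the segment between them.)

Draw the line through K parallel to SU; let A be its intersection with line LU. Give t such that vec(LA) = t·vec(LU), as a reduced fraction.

Assign U = (0, 0), E = (1, 0), D = (0, 1) — the answer is frame-independent, so this choice is without loss of generality.
1. L lies on line DU with DL:LU = 1:3 ⇒ L = (0, 3/4)
2. R is the midpoint of UE ⇒ R = (1/2, 0)
3. S lies on line LR with LS:SR = -4:3 ⇒ S = (2, -9/4)
4. K lies on line RS with RK:KS = -2:3 ⇒ K = (-5/2, 9/2)
through K parallel to SU: direction (-2, 9/4); meets LU at A = (0, 27/16)
A = L + t·(U−L) with t = -5/4

t = -5/4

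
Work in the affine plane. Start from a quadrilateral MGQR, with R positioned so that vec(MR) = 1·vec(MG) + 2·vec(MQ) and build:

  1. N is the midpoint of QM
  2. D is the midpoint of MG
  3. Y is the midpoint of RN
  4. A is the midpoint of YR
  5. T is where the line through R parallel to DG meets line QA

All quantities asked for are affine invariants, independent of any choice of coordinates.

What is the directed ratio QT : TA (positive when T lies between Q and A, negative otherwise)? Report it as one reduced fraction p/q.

QT:TA = -8/3

Assign M = (0, 0), G = (1, 0), Q = (0, 1), R = (1, 2) — the answer is frame-independent, so this choice is without loss of generality.
1. N is the midpoint of QM ⇒ N = (0, 1/2)
2. D is the midpoint of MG ⇒ D = (1/2, 0)
3. Y is the midpoint of RN ⇒ Y = (1/2, 5/4)
4. A is the midpoint of YR ⇒ A = (3/4, 13/8)
5. T is where the line through R parallel to DG meets line QA ⇒ T = (6/5, 2)
T = Q + t·(A−Q) with t = 8/5, so QT:TA = t:(1−t) = 8/5:-3/5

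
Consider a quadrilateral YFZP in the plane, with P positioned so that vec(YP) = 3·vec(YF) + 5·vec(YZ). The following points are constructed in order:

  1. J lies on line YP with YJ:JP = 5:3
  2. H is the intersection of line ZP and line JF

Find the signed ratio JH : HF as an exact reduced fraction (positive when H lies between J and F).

Choose coordinates Y = (0, 0), F = (1, 0), Z = (0, 1), P = (3, 5).
1. J lies on line YP with YJ:JP = 5:3 ⇒ J = (15/8, 25/8)
2. H is the intersection of line ZP and line JF ⇒ H = (96/47, 175/47)
H = J + t·(F−J) with t = -9/47, so JH:HF = t:(1−t) = -9/47:56/47

JH:HF = -9/56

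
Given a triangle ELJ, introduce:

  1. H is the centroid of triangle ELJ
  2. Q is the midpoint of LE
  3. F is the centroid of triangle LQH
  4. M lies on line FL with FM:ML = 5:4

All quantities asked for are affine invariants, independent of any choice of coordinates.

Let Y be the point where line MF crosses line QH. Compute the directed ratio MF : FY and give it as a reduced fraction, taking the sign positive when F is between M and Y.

Set E = (0, 0), L = (1, 0), J = (0, 1); any affine frame gives the same invariant.
1. H is the centroid of triangle ELJ ⇒ H = (1/3, 1/3)
2. Q is the midpoint of LE ⇒ Q = (1/2, 0)
3. F is the centroid of triangle LQH ⇒ F = (11/18, 1/9)
4. M lies on line FL with FM:ML = 5:4 ⇒ M = (67/81, 4/81)
line MF meets QH at Y = (5/12, 1/6)
F = M + t·(Y−M) with t = 10/19, so MF:FY = 10/19:9/19

MF:FY = 10/9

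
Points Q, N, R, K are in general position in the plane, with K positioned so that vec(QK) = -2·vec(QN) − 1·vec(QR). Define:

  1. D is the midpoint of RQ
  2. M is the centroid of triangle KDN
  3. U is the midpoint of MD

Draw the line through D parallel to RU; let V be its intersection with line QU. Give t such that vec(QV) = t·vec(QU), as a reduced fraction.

t = 1/2

Work in coordinates with Q = (0, 0), N = (1, 0), R = (0, 1), K = (-2, -1).
1. D is the midpoint of RQ ⇒ D = (0, 1/2)
2. M is the centroid of triangle KDN ⇒ M = (-1/3, -1/6)
3. U is the midpoint of MD ⇒ U = (-1/6, 1/6)
through D parallel to RU: direction (-1/6, -5/6); meets QU at V = (-1/12, 1/12)
V = Q + t·(U−Q) with t = 1/2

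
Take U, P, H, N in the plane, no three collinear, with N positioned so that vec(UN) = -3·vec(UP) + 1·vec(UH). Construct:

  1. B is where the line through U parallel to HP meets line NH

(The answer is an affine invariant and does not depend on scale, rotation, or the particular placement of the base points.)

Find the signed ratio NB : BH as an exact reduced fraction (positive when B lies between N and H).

Choose coordinates U = (0, 0), P = (1, 0), H = (0, 1), N = (-3, 1).
1. B is where the line through U parallel to HP meets line NH ⇒ B = (-1, 1)
B = N + t·(H−N) with t = 2/3, so NB:BH = t:(1−t) = 2/3:1/3

NB:BH = 2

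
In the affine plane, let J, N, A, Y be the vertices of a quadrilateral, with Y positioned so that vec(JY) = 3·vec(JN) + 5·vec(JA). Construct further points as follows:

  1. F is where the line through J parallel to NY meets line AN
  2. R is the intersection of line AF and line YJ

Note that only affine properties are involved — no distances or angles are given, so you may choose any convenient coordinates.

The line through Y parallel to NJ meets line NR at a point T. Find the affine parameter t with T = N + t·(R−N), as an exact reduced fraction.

Set J = (0, 0), N = (1, 0), A = (0, 1), Y = (3, 5); any affine frame gives the same invariant.
1. F is where the line through J parallel to NY meets line AN ⇒ F = (2/7, 5/7)
2. R is the intersection of line AF and line YJ ⇒ R = (3/8, 5/8)
through Y parallel to NJ: direction (-1, 0); meets NR at T = (-4, 5)
T = N + t·(R−N) with t = 8

t = 8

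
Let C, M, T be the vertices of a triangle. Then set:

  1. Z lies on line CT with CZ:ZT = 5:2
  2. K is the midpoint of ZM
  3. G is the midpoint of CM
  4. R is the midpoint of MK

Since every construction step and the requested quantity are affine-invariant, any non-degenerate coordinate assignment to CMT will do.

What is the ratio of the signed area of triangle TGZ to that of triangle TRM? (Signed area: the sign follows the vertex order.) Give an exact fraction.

Assign C = (0, 0), M = (1, 0), T = (0, 1) — the answer is frame-independent, so this choice is without loss of generality.
1. Z lies on line CT with CZ:ZT = 5:2 ⇒ Z = (0, 5/7)
2. K is the midpoint of ZM ⇒ K = (1/2, 5/14)
3. G is the midpoint of CM ⇒ G = (1/2, 0)
4. R is the midpoint of MK ⇒ R = (3/4, 5/28)
2·[TGZ] = -1/7, 2·[TRM] = 1/14
[TGZ]:[TRM] = -1/7:1/14 = -2

[TGZ]:[TRM] = -2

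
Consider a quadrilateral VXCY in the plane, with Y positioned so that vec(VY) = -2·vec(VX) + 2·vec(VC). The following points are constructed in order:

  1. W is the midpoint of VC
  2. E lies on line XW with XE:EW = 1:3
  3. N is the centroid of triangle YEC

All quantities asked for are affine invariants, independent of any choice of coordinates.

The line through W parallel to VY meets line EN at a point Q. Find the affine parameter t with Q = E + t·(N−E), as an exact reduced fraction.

Assign V = (0, 0), X = (1, 0), C = (0, 1), Y = (-2, 2) — the answer is frame-independent, so this choice is without loss of generality.
1. W is the midpoint of VC ⇒ W = (0, 1/2)
2. E lies on line XW with XE:EW = 1:3 ⇒ E = (3/4, 1/8)
3. N is the centroid of triangle YEC ⇒ N = (-5/12, 25/24)
through W parallel to VY: direction (-2, 2); meets EN at Q = (-1, 3/2)
Q = E + t·(N−E) with t = 3/2

t = 3/2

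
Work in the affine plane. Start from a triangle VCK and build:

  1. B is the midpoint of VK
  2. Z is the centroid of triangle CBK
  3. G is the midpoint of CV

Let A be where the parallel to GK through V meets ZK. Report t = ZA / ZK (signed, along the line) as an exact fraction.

t = 7

Set V = (0, 0), C = (1, 0), K = (0, 1); any affine frame gives the same invariant.
1. B is the midpoint of VK ⇒ B = (0, 1/2)
2. Z is the centroid of triangle CBK ⇒ Z = (1/3, 1/2)
3. G is the midpoint of CV ⇒ G = (1/2, 0)
through V parallel to GK: direction (-1/2, 1); meets ZK at A = (-2, 4)
A = Z + t·(K−Z) with t = 7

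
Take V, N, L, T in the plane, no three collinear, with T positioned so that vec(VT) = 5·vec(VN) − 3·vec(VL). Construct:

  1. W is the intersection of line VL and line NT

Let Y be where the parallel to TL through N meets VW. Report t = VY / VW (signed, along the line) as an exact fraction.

Work in coordinates with V = (0, 0), N = (1, 0), L = (0, 1), T = (5, -3).
1. W is the intersection of line VL and line NT ⇒ W = (0, 3/4)
through N parallel to TL: direction (-5, 4); meets VW at Y = (0, 4/5)
Y = V + t·(W−V) with t = 16/15

t = 16/15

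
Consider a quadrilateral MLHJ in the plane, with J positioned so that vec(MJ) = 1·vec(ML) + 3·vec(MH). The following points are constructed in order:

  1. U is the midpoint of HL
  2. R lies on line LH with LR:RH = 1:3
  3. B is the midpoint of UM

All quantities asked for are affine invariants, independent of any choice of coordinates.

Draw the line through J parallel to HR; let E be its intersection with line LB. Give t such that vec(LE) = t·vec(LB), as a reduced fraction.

t = -6

Work in coordinates with M = (0, 0), L = (1, 0), H = (0, 1), J = (1, 3).
1. U is the midpoint of HL ⇒ U = (1/2, 1/2)
2. R lies on line LH with LR:RH = 1:3 ⇒ R = (3/4, 1/4)
3. B is the midpoint of UM ⇒ B = (1/4, 1/4)
through J parallel to HR: direction (3/4, -3/4); meets LB at E = (11/2, -3/2)
E = L + t·(B−L) with t = -6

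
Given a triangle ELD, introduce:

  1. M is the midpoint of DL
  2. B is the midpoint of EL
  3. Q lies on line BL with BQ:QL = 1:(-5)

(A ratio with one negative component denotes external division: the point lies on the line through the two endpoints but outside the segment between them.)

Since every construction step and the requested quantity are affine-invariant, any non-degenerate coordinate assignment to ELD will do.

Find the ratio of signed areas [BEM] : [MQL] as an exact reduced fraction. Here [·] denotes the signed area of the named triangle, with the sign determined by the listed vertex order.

Work in coordinates with E = (0, 0), L = (1, 0), D = (0, 1).
1. M is the midpoint of DL ⇒ M = (1/2, 1/2)
2. B is the midpoint of EL ⇒ B = (1/2, 0)
3. Q lies on line BL with BQ:QL = 1:(-5) ⇒ Q = (3/8, 0)
2·[BEM] = -1/4, 2·[MQL] = 5/16
[BEM]:[MQL] = -1/4:5/16 = -4/5

[BEM]:[MQL] = -4/5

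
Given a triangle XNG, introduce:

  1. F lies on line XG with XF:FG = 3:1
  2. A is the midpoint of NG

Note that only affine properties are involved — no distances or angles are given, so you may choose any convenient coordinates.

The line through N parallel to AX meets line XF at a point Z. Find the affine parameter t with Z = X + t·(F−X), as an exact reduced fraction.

Assign X = (0, 0), N = (1, 0), G = (0, 1) — the answer is frame-independent, so this choice is without loss of generality.
1. F lies on line XG with XF:FG = 3:1 ⇒ F = (0, 3/4)
2. A is the midpoint of NG ⇒ A = (1/2, 1/2)
through N parallel to AX: direction (-1/2, -1/2); meets XF at Z = (0, -1)
Z = X + t·(F−X) with t = -4/3

t = -4/3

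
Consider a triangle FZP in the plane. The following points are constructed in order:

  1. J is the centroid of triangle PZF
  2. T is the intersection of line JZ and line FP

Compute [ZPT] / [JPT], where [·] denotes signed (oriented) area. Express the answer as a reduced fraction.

Set F = (0, 0), Z = (1, 0), P = (0, 1); any affine frame gives the same invariant.
1. J is the centroid of triangle PZF ⇒ J = (1/3, 1/3)
2. T is the intersection of line JZ and line FP ⇒ T = (0, 1/2)
2·[ZPT] = 1/2, 2·[JPT] = 1/6
[ZPT]:[JPT] = 1/2:1/6 = 3

[ZPT]:[JPT] = 3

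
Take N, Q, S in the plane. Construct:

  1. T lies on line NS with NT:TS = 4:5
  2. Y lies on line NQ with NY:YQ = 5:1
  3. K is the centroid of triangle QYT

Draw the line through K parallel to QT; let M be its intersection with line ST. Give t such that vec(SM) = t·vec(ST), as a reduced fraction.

Choose coordinates N = (0, 0), Q = (1, 0), S = (0, 1).
1. T lies on line NS with NT:TS = 4:5 ⇒ T = (0, 4/9)
2. Y lies on line NQ with NY:YQ = 5:1 ⇒ Y = (5/6, 0)
3. K is the centroid of triangle QYT ⇒ K = (11/18, 4/27)
through K parallel to QT: direction (-1, 4/9); meets ST at M = (0, 34/81)
M = S + t·(T−S) with t = 47/45

t = 47/45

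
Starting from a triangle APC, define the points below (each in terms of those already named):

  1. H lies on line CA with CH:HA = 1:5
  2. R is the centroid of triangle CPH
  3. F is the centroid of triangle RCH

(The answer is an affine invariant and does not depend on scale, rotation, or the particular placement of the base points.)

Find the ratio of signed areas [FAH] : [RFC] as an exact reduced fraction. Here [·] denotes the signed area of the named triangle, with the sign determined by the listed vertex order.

[FAH]:[RFC] = 5

Choose coordinates A = (0, 0), P = (1, 0), C = (0, 1).
1. H lies on line CA with CH:HA = 1:5 ⇒ H = (0, 5/6)
2. R is the centroid of triangle CPH ⇒ R = (1/3, 11/18)
3. F is the centroid of triangle RCH ⇒ F = (1/9, 22/27)
2·[FAH] = -5/54, 2·[RFC] = -1/54
[FAH]:[RFC] = -5/54:-1/54 = 5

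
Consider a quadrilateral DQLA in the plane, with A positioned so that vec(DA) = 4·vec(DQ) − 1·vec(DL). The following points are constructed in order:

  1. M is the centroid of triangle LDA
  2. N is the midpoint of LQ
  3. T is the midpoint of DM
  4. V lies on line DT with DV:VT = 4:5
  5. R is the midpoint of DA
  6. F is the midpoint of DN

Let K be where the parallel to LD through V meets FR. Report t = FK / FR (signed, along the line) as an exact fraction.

Set D = (0, 0), Q = (1, 0), L = (0, 1), A = (4, -1); any affine frame gives the same invariant.
1. M is the centroid of triangle LDA ⇒ M = (4/3, 0)
2. N is the midpoint of LQ ⇒ N = (1/2, 1/2)
3. T is the midpoint of DM ⇒ T = (2/3, 0)
4. V lies on line DT with DV:VT = 4:5 ⇒ V = (8/27, 0)
5. R is the midpoint of DA ⇒ R = (2, -1/2)
6. F is the midpoint of DN ⇒ F = (1/4, 1/4)
through V parallel to LD: direction (0, -1); meets FR at K = (8/27, 29/126)
K = F + t·(R−F) with t = 5/189

t = 5/189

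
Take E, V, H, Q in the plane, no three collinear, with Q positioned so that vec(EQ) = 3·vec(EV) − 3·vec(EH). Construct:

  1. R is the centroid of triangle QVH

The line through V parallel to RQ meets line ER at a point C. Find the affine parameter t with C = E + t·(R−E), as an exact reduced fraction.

Set E = (0, 0), V = (1, 0), H = (0, 1), Q = (3, -3); any affine frame gives the same invariant.
1. R is the centroid of triangle QVH ⇒ R = (4/3, -2/3)
through V parallel to RQ: direction (5/3, -7/3); meets ER at C = (14/9, -7/9)
C = E + t·(R−E) with t = 7/6

t = 7/6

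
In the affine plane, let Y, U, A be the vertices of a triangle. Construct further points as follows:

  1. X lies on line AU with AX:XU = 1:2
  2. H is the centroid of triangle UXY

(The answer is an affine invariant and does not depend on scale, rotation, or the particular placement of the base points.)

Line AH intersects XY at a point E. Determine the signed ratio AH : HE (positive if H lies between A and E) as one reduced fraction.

AH:HE = -5/2

Choose coordinates Y = (0, 0), U = (1, 0), A = (0, 1).
1. X lies on line AU with AX:XU = 1:2 ⇒ X = (1/3, 2/3)
2. H is the centroid of triangle UXY ⇒ H = (4/9, 2/9)
line AH meets XY at E = (4/15, 8/15)
H = A + t·(E−A) with t = 5/3, so AH:HE = 5/3:-2/3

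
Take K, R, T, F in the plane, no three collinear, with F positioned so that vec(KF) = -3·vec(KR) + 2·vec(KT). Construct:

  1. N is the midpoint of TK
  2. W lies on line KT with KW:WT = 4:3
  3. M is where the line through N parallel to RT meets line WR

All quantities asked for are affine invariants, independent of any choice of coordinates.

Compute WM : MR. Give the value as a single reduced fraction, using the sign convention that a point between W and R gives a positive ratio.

WM:MR = -1/7

Work in coordinates with K = (0, 0), R = (1, 0), T = (0, 1), F = (-3, 2).
1. N is the midpoint of TK ⇒ N = (0, 1/2)
2. W lies on line KT with KW:WT = 4:3 ⇒ W = (0, 4/7)
3. M is where the line through N parallel to RT meets line WR ⇒ M = (-1/6, 2/3)
M = W + t·(R−W) with t = -1/6, so WM:MR = t:(1−t) = -1/6:7/6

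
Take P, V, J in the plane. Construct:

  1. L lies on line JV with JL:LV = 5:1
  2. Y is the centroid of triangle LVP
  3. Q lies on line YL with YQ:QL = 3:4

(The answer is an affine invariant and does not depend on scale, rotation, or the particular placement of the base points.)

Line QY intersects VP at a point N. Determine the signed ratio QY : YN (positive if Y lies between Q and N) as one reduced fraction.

Work in coordinates with P = (0, 0), V = (1, 0), J = (0, 1).
1. L lies on line JV with JL:LV = 5:1 ⇒ L = (5/6, 1/6)
2. Y is the centroid of triangle LVP ⇒ Y = (11/18, 1/18)
3. Q lies on line YL with YQ:QL = 3:4 ⇒ Q = (89/126, 13/126)
line QY meets VP at N = (1/2, 0)
Y = Q + t·(N−Q) with t = 6/13, so QY:YN = 6/13:7/13

QY:YN = 6/7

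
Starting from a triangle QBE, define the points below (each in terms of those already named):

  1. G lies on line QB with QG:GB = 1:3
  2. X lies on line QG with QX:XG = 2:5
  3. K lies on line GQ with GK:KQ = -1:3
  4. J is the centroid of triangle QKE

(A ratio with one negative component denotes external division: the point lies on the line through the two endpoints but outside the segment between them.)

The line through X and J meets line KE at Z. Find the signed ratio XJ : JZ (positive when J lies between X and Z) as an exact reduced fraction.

XJ:JZ = 10/7

Work in coordinates with Q = (0, 0), B = (1, 0), E = (0, 1).
1. G lies on line QB with QG:GB = 1:3 ⇒ G = (1/4, 0)
2. X lies on line QG with QX:XG = 2:5 ⇒ X = (1/14, 0)
3. K lies on line GQ with GK:KQ = -1:3 ⇒ K = (3/8, 0)
4. J is the centroid of triangle QKE ⇒ J = (1/8, 1/3)
line XJ meets KE at Z = (13/80, 17/30)
J = X + t·(Z−X) with t = 10/17, so XJ:JZ = 10/17:7/17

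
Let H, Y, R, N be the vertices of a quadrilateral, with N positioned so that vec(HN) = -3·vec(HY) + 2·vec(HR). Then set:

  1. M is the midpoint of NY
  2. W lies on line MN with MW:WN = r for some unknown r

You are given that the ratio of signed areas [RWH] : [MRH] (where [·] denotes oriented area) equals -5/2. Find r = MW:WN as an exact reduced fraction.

Set H = (0, 0), Y = (1, 0), R = (0, 1), N = (-3, 2); any affine frame gives the same invariant.
1. M is the midpoint of NY ⇒ M = (-1, 1)
2. With MW:WN = r, write λ = r/(r+1) so W = M + λ·(N−M); W is affine-linear in λ
Every point depending on W is an affine combination of W and λ-independent points, so each such coordinate is linear in λ; the λ² term in each signed area is a multiple of (N−M)×(N−M) = 0, so 2·[RWH] and 2·[MRH] are each linear in λ. Evaluating at λ=0 and λ=1:
  2·[RWH] = 2·λ + 1,   2·[MRH] = -1
So [RWH]:[MRH] = (2·λ + 1) / (-1). Setting this equal to -5/2:
  2·λ + 1 = -5/2·(-1)  ⇒  λ = 3/4
Then r = λ/(1−λ) = (3/4)/(1/4) = 3. Check: with r = 3, W = (-5/2, 7/4) and [RWH]:[MRH] = -5/2 as required.

r = 3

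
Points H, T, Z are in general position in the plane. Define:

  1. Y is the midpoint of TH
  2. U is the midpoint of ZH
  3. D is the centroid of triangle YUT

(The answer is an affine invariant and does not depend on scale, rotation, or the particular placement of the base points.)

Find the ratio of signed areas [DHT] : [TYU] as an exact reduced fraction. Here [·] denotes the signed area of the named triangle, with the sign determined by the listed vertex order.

Choose coordinates H = (0, 0), T = (1, 0), Z = (0, 1).
1. Y is the midpoint of TH ⇒ Y = (1/2, 0)
2. U is the midpoint of ZH ⇒ U = (0, 1/2)
3. D is the centroid of triangle YUT ⇒ D = (1/2, 1/6)
2·[DHT] = 1/6, 2·[TYU] = -1/4
[DHT]:[TYU] = 1/6:-1/4 = -2/3

[DHT]:[TYU] = -2/3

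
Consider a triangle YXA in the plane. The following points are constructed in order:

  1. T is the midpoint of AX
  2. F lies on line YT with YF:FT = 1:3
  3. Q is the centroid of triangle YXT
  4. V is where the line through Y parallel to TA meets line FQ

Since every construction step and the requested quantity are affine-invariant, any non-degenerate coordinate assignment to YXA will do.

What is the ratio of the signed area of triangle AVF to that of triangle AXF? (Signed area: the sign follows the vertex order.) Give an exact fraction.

Choose coordinates Y = (0, 0), X = (1, 0), A = (0, 1).
1. T is the midpoint of AX ⇒ T = (1/2, 1/2)
2. F lies on line YT with YF:FT = 1:3 ⇒ F = (1/8, 1/8)
3. Q is the centroid of triangle YXT ⇒ Q = (1/2, 1/6)
4. V is where the line through Y parallel to TA meets line FQ ⇒ V = (-1/10, 1/10)
2·[AVF] = 1/5, 2·[AXF] = -3/4
[AVF]:[AXF] = 1/5:-3/4 = -4/15

[AVF]:[AXF] = -4/15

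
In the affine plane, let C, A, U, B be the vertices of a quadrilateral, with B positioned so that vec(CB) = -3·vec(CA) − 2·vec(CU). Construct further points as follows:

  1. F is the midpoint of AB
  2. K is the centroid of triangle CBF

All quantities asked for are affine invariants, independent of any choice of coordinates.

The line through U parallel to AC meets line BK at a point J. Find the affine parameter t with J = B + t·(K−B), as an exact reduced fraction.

Choose coordinates C = (0, 0), A = (1, 0), U = (0, 1), B = (-3, -2).
1. F is the midpoint of AB ⇒ F = (-1, -1)
2. K is the centroid of triangle CBF ⇒ K = (-4/3, -1)
through U parallel to AC: direction (-1, 0); meets BK at J = (2, 1)
J = B + t·(K−B) with t = 3

t = 3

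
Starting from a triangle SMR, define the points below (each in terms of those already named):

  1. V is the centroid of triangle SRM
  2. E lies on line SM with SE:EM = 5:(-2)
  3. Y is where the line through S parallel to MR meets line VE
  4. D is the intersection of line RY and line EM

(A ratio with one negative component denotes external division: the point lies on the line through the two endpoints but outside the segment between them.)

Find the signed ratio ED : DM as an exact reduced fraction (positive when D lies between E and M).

ED:DM = -35/27

Assign S = (0, 0), M = (1, 0), R = (0, 1) — the answer is frame-independent, so this choice is without loss of generality.
1. V is the centroid of triangle SRM ⇒ V = (1/3, 1/3)
2. E lies on line SM with SE:EM = 5:(-2) ⇒ E = (5/3, 0)
3. Y is where the line through S parallel to MR meets line VE ⇒ Y = (-5/9, 5/9)
4. D is the intersection of line RY and line EM ⇒ D = (-5/4, 0)
D = E + t·(M−E) with t = 35/8, so ED:DM = t:(1−t) = 35/8:-27/8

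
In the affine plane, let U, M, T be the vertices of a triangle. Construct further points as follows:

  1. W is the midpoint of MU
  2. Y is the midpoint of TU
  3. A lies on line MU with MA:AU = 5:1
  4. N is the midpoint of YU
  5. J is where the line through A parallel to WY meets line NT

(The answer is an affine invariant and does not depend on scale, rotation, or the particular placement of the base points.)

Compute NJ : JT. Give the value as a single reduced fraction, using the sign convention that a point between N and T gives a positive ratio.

Choose coordinates U = (0, 0), M = (1, 0), T = (0, 1).
1. W is the midpoint of MU ⇒ W = (1/2, 0)
2. Y is the midpoint of TU ⇒ Y = (0, 1/2)
3. A lies on line MU with MA:AU = 5:1 ⇒ A = (1/6, 0)
4. N is the midpoint of YU ⇒ N = (0, 1/4)
5. J is where the line through A parallel to WY meets line NT ⇒ J = (0, 1/6)
J = N + t·(T−N) with t = -1/9, so NJ:JT = t:(1−t) = -1/9:10/9

NJ:JT = -1/10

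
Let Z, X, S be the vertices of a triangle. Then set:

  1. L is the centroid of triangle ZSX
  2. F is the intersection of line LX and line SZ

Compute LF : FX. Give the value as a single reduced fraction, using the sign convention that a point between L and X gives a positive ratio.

Set Z = (0, 0), X = (1, 0), S = (0, 1); any affine frame gives the same invariant.
1. L is the centroid of triangle ZSX ⇒ L = (1/3, 1/3)
2. F is the intersection of line LX and line SZ ⇒ F = (0, 1/2)
F = L + t·(X−L) with t = -1/2, so LF:FX = t:(1−t) = -1/2:3/2

LF:FX = -1/3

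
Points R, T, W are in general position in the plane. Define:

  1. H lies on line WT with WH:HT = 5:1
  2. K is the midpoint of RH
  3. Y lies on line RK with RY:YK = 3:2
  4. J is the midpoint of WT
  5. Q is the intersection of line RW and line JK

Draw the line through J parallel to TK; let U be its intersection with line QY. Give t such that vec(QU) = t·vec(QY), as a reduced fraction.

Work in coordinates with R = (0, 0), T = (1, 0), W = (0, 1).
1. H lies on line WT with WH:HT = 5:1 ⇒ H = (5/6, 1/6)
2. K is the midpoint of RH ⇒ K = (5/12, 1/12)
3. Y lies on line RK with RY:YK = 3:2 ⇒ Y = (1/4, 1/20)
4. J is the midpoint of WT ⇒ J = (1/2, 1/2)
5. Q is the intersection of line RW and line JK ⇒ Q = (0, -2)
through J parallel to TK: direction (-7/12, 1/12); meets QY at U = (45/146, 77/146)
U = Q + t·(Y−Q) with t = 90/73

t = 90/73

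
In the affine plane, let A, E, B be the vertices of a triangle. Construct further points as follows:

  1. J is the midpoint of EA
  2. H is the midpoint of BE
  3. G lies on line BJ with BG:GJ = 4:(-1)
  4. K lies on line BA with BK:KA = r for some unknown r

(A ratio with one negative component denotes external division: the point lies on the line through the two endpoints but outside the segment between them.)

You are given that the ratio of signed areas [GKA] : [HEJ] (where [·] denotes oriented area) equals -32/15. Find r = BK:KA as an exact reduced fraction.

Choose coordinates A = (0, 0), E = (1, 0), B = (0, 1).
1. J is the midpoint of EA ⇒ J = (1/2, 0)
2. H is the midpoint of BE ⇒ H = (1/2, 1/2)
3. G lies on line BJ with BG:GJ = 4:(-1) ⇒ G = (2/3, -1/3)
4. With BK:KA = r, write λ = r/(r+1) so K = B + λ·(A−B); K is affine-linear in λ
Every point depending on K is an affine combination of K and λ-independent points, so each such coordinate is linear in λ; the λ² term in each signed area is a multiple of (A−B)×(A−B) = 0, so 2·[GKA] and 2·[HEJ] are each linear in λ. Evaluating at λ=0 and λ=1:
  2·[GKA] = -2/3·λ + 2/3,   2·[HEJ] = -1/4
So [GKA]:[HEJ] = (-2/3·λ + 2/3) / (-1/4). Setting this equal to -32/15:
  -2/3·λ + 2/3 = -32/15·(-1/4)  ⇒  λ = 1/5
Then r = λ/(1−λ) = (1/5)/(4/5) = 1/4. Check: with r = 1/4, K = (0, 4/5) and [GKA]:[HEJ] = -32/15 as required.

r = 1/4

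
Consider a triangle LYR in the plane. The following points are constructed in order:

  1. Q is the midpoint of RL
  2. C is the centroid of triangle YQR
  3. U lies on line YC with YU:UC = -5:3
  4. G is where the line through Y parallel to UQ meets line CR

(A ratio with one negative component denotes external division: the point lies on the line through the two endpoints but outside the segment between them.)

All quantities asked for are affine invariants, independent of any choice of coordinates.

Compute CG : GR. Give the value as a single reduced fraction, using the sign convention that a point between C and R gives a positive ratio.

CG:GR = -2

Assign L = (0, 0), Y = (1, 0), R = (0, 1) — the answer is frame-independent, so this choice is without loss of generality.
1. Q is the midpoint of RL ⇒ Q = (0, 1/2)
2. C is the centroid of triangle YQR ⇒ C = (1/3, 1/2)
3. U lies on line YC with YU:UC = -5:3 ⇒ U = (-2/3, 5/4)
4. G is where the line through Y parallel to UQ meets line CR ⇒ G = (-1/3, 3/2)
G = C + t·(R−C) with t = 2, so CG:GR = t:(1−t) = 2:-1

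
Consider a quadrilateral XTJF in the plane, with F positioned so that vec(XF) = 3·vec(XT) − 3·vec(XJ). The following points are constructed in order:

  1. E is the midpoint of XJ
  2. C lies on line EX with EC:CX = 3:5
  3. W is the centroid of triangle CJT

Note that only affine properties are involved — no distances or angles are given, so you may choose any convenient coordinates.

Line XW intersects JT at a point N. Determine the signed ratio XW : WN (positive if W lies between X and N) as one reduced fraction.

XW:WN = 37/11

Assign X = (0, 0), T = (1, 0), J = (0, 1), F = (3, -3) — the answer is frame-independent, so this choice is without loss of generality.
1. E is the midpoint of XJ ⇒ E = (0, 1/2)
2. C lies on line EX with EC:CX = 3:5 ⇒ C = (0, 5/16)
3. W is the centroid of triangle CJT ⇒ W = (1/3, 7/16)
line XW meets JT at N = (16/37, 21/37)
W = X + t·(N−X) with t = 37/48, so XW:WN = 37/48:11/48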